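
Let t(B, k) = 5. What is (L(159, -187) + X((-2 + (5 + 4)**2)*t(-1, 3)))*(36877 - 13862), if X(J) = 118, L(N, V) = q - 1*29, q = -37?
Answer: 1196780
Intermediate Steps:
L(N, V) = -66 (L(N, V) = -37 - 1*29 = -37 - 29 = -66)
(L(159, -187) + X((-2 + (5 + 4)**2)*t(-1, 3)))*(36877 - 13862) = (-66 + 118)*(36877 - 13862) = 52*23015 = 1196780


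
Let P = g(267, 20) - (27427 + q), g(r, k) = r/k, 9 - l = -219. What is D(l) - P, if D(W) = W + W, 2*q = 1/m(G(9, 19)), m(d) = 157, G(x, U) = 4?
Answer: 87510711/3140 ≈ 27870.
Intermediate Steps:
l = 228 (l = 9 - 1*(-219) = 9 + 219 = 228)
q = 1/314 (q = (½)/157 = (½)*(1/157) = 1/314 ≈ 0.0031847)
D(W) = 2*W
P = -86078871/3140 (P = 267/20 - (27427 + 1/314) = 267*(1/20) - 1*8612079/314 = 267/20 - 8612079/314 = -86078871/3140 ≈ -27414.)
D(l) - P = 2*228 - 1*(-86078871/3140) = 456 + 86078871/3140 = 87510711/3140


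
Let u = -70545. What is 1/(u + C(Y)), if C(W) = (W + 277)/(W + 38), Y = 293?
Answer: -331/23349825 ≈ -1.4176e-5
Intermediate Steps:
C(W) = (277 + W)/(38 + W)
1/(u + C(Y)) = 1/(-70545 + (277 + 293)/(38 + 293)) = 1/(-70545 + 570/331) = 1/(-23349825/331) = -331/23349825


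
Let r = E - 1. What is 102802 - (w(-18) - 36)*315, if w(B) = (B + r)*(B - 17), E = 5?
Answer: -40208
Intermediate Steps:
r = 4 (r = 5 - 1 = 4)
w(B) = (-17 + B)*(4 + B) (w(B) = (B + 4)*(B - 17) = (4 + B)*(-17 + B) = (-17 + B)*(4 + B))
102802 - (w(-18) - 36)*315 = 102802 - ((-68 + (-18)² - 13*(-18)) - 36)*315 = 102802 - ((-68 + 324 + 234) - 36)*315 = 102802 - (490 - 36)*315 = 102802 - 454*315 = 102802 - 1*143010 = 102802 - 143010 = -40208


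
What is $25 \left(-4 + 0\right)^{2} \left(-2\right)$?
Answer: $-800$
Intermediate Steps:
$25 \left(-4 + 0\right)^{2} \left(-2\right) = 25 \left(-4\right)^{2} \left(-2\right) = 25 \cdot 16 \left(-2\right) = 25 \left(-32\right) = -800$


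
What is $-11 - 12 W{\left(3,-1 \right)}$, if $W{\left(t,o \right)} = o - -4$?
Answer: $-47$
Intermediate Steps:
$W{\left(t,o \right)} = 4 + o$ ($W{\left(t,o \right)} = o + 4 = 4 + o$)
$-11 - 12 W{\left(3,-1 \right)} = -11 - 12 \left(4 - 1\right) = -11 - 36 = -47$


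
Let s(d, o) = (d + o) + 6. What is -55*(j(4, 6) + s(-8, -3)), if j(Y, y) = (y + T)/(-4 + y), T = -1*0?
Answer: 110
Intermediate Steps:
T = 0
s(d, o) = 6 + d + o
j(Y, y) = y/(-4 + y) (j(Y, y) = (y + 0)/(-4 + y) = y/(-4 + y))
-55*(j(4, 6) + s(-8, -3)) = -55*(6/(-4 + 6) + (6 - 8 - 3)) = -55*(6/2 - 5) = -55*(6*(½) - 5) = -55*(3 - 5) = -55*(-2) = 110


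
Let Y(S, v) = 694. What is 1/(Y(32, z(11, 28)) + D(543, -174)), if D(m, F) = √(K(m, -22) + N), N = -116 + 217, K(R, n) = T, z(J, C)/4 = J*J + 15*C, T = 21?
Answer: 347/240757 - √122/481514 ≈ 0.0014183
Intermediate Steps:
z(J, C) = 4*J² + 60*C (z(J, C) = 4*(J*J + 15*C) = 4*(J² + 15*C) = 4*J² + 60*C)
K(R, n) = 21
N = 101
D(m, F) = √122 (D(m, F) = √(21 + 101) = √122)
1/(Y(32, z(11, 28)) + D(543, -174)) = 1/(694 + √122)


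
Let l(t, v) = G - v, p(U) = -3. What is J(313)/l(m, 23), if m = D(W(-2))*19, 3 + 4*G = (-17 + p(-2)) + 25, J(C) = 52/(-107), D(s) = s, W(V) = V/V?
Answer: 104/4815 ≈ 0.021599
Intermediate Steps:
W(V) = 1
J(C) = -52/107 (J(C) = 52*(-1/107) = -52/107)
G = 1/2 (G = -3/4 + ((-17 - 3) + 25)/4 = -3/4 + (-20 + 25)/4 = -3/4 + (1/4)*5 = -3/4 + 5/4 = 1/2 ≈ 0.50000)
m = 19 (m = 1*19 = 19)
l(t, v) = 1/2 - v
J(313)/l(m, 23) = -52/(107*(1/2 - 1*23)) = -52/(107*(1/2 - 23)) = -52/(107*(-45/2)) = -52/107*(-2/45) = 104/4815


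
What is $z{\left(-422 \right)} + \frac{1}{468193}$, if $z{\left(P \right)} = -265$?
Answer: $- \frac{124071144}{468193} \approx -265.0$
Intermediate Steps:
$z{\left(-422 \right)} + \frac{1}{468193} = -265 + \frac{1}{468193} = - \frac{124071144}{468193}$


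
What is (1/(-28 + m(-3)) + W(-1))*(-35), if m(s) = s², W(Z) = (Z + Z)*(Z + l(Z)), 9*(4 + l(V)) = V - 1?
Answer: -62195/171 ≈ -363.71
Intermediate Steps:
l(V) = -37/9 + V/9 (l(V) = -4 + (V - 1)/9 = -4 + (-1 + V)/9 = -4 + (-⅑ + V/9) = -37/9 + V/9)
W(Z) = 2*Z*(-37/9 + 10*Z/9) (W(Z) = (Z + Z)*(Z + (-37/9 + Z/9)) = (2*Z)*(-37/9 + 10*Z/9) = 2*Z*(-37/9 + 10*Z/9))
(1/(-28 + m(-3)) + W(-1))*(-35) = (1/(-28 + (-3)²) + (2/9)*(-1)*(-37 + 10*(-1)))*(-35) = (1/(-28 + 9) + (2/9)*(-1)*(-37 - 10))*(-35) = (1/(-19) + (2/9)*(-1)*(-47))*(-35) = (-1/19 + 94/9)*(-35) = (1777/171)*(-35) = -62195/171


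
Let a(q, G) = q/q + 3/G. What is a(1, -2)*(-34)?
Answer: 17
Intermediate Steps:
a(q, G) = 1 + 3/G
a(1, -2)*(-34) = ((3 - 2)/(-2))*(-34) = -½*1*(-34) = -½*(-34) = 17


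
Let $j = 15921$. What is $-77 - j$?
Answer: $-15998$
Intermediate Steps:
$-77 - j = -77 - 15921 = -15998$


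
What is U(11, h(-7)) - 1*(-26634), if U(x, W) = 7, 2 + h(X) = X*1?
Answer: 26641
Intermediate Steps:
h(X) = -2 + X (h(X) = -2 + X*1 = -2 + X)
U(11, h(-7)) - 1*(-26634) = 7 - 1*(-26634) = 7 + 26634 = 26641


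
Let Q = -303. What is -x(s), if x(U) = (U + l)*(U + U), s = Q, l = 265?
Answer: -23028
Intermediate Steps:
s = -303
x(U) = 2*U*(265 + U) (x(U) = (U + 265)*(U + U) = (265 + U)*(2*U) = 2*U*(265 + U))
-x(s) = -2*(-303)*(265 - 303) = -2*(-303)*(-38) = -1*23028 = -23028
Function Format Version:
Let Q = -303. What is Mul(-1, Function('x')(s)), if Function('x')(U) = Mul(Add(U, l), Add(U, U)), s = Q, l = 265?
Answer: -23028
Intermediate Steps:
s = -303
Function('x')(U) = Mul(2, U, Add(265, U)) (Function('x')(U) = Mul(Add(U, 265), Add(U, U)) = Mul(Add(265, U), Mul(2, U)) = Mul(2, U, Add(265, U)))
Mul(-1, Function('x')(s)) = Mul(-1, Mul(2, -303, Add(265, -303))) = Mul(-1, Mul(2, -303, -38)) = Mul(-1, 23028) = -23028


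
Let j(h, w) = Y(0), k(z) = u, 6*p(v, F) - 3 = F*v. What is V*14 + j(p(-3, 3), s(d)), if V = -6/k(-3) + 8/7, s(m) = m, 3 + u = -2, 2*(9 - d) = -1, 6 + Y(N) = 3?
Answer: 149/5 ≈ 29.800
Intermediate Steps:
p(v, F) = 1/2 + F*v/6 (p(v, F) = 1/2 + (F*v)/6 = 1/2 + F*v/6)
Y(N) = -3 (Y(N) = -6 + 3 = -3)
d = 19/2 (d = 9 - 1/2*(-1) = 9 + 1/2 = 19/2 ≈ 9.5000)
u = -5 (u = -3 - 2 = -5)
k(z) = -5
j(h, w) = -3
V = 82/35 (V = -6/(-5) + 8/7 = -6*(-1/5) + 8*(1/7) = 6/5 + 8/7 = 82/35 ≈ 2.3429)
V*14 + j(p(-3, 3), s(d)) = (82/35)*14 - 3 = 164/5 - 3 = 149/5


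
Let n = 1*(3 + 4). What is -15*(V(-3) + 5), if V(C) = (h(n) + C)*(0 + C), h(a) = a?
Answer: 105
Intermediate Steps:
n = 7 (n = 1*7 = 7)
V(C) = C*(7 + C) (V(C) = (7 + C)*(0 + C) = (7 + C)*C = C*(7 + C))
-15*(V(-3) + 5) = -15*(-3*(7 - 3) + 5) = -15*(-3*4 + 5) = -15*(-12 + 5) = -15*(-7) = 105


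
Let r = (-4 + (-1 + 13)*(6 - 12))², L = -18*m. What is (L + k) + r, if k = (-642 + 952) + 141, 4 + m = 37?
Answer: 5633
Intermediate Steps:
m = 33 (m = -4 + 37 = 33)
L = -594 (L = -18*33 = -594)
k = 451 (k = 310 + 141 = 451)
r = 5776 (r = (-4 + 12*(-6))² = (-4 - 72)² = (-76)² = 5776)
(L + k) + r = (-594 + 451) + 5776 = -143 + 5776 = 5633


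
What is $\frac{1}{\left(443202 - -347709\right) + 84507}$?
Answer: $\frac{1}{875418} \approx 1.1423 \cdot 10^{-6}$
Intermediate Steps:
$\frac{1}{\left(443202 - -347709\right) + 84507} = \frac{1}{\left(443202 + 347709\right) + 84507} = \frac{1}{790911 + 84507} = \frac{1}{875418}$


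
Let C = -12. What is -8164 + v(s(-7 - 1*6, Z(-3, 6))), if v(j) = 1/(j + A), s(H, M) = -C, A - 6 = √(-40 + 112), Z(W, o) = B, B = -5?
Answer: -114295/14 - √2/42 ≈ -8164.0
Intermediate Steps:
Z(W, o) = -5
A = 6 + 6*√2 (A = 6 + √(-40 + 112) = 6 + √72 = 6 + 6*√2 ≈ 14.485)
s(H, M) = 12 (s(H, M) = -1*(-12) = 12)
v(j) = 1/(6 + j + 6*√2) (v(j) = 1/(j + (6 + 6*√2)) = 1/(6 + j + 6*√2))
-8164 + v(s(-7 - 1*6, Z(-3, 6))) = -8164 + 1/(6 + 12 + 6*√2) = -8164 + 1/(18 + 6*√2)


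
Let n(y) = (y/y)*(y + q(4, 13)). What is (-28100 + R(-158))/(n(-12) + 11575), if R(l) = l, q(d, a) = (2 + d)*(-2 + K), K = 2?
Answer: -28258/11563 ≈ -2.4438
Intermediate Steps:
q(d, a) = 0 (q(d, a) = (2 + d)*(-2 + 2) = (2 + d)*0 = 0)
n(y) = y (n(y) = (y/y)*(y + 0) = 1*y = y)
(-28100 + R(-158))/(n(-12) + 11575) = (-28100 - 158)/(-12 + 11575) = -28258/11563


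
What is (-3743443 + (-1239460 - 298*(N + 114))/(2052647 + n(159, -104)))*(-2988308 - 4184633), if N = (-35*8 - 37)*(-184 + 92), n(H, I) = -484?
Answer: 55103717599247039733/2052163 ≈ 2.6852e+13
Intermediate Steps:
N = 29164 (N = (-280 - 37)*(-92) = -317*(-92) = 29164)
(-3743443 + (-1239460 - 298*(N + 114))/(2052647 + n(159, -104)))*(-2988308 - 4184633) = (-3743443 + (-1239460 - 298*(29164 + 114))/(2052647 - 484))*(-2988308 - 4184633) = (-3743443 + (-1239460 - 298*29278)/2052163)*(-7172941) = (-3743443 + (-1239460 - 8724844)*(1/2052163))*(-7172941) = (-3743443 - 9964304*1/2052163)*(-7172941) = (-3743443 - 9964304/2052163)*(-7172941) = -7682165181513/2052163*(-7172941) = 55103717599247039733/2052163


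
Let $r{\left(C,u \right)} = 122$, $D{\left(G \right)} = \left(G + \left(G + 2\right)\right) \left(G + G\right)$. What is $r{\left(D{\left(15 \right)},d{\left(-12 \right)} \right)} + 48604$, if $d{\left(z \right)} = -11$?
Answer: $48726$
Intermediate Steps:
$D{\left(G \right)} = 2 G \left(2 + 2 G\right)$ ($D{\left(G \right)} = \left(G + \left(2 + G\right)\right) 2 G = \left(2 + 2 G\right) 2 G = 2 G \left(2 + 2 G\right)$)
$r{\left(D{\left(15 \right)},d{\left(-12 \right)} \right)} + 48604 = 122 + 48604 = 48726$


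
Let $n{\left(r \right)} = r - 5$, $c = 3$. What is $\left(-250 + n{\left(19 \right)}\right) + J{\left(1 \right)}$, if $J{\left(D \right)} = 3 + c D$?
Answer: $-230$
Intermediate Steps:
$n{\left(r \right)} = -5 + r$
$J{\left(D \right)} = 3 + 3 D$
$\left(-250 + n{\left(19 \right)}\right) + J{\left(1 \right)} = \left(-250 + \left(-5 + 19\right)\right) + \left(3 + 3 \cdot 1\right) = \left(-250 + 14\right) + \left(3 + 3\right) = -236 + 6 = -230$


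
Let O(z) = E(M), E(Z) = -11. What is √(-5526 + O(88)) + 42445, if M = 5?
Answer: 42445 + 7*I*√113 ≈ 42445.0 + 74.411*I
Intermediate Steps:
O(z) = -11
√(-5526 + O(88)) + 42445 = √(-5526 - 11) + 42445 = √(-5537) + 42445 = 7*I*√113 + 42445 = 42445 + 7*I*√113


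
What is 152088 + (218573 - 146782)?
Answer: 223879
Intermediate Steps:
152088 + (218573 - 146782) = 152088 + 71791 = 223879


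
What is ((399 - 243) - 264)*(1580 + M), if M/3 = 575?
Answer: -356940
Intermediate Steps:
M = 1725 (M = 3*575 = 1725)
((399 - 243) - 264)*(1580 + M) = ((399 - 243) - 264)*(1580 + 1725) = (156 - 264)*3305 = -108*3305 = -356940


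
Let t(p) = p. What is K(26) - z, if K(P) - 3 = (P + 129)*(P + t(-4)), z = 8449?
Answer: -5036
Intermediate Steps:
K(P) = 3 + (-4 + P)*(129 + P) (K(P) = 3 + (P + 129)*(P - 4) = 3 + (129 + P)*(-4 + P) = 3 + (-4 + P)*(129 + P))
K(26) - z = (-513 + 26² + 125*26) - 1*8449 = (-513 + 676 + 3250) - 8449 = 3413 - 8449 = -5036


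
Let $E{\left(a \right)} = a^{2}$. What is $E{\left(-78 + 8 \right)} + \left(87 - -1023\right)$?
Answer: $6010$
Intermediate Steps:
$E{\left(-78 + 8 \right)} + \left(87 - -1023\right) = \left(-78 + 8\right)^{2} + \left(87 - -1023\right) = \left(-70\right)^{2} + \left(87 + 1023\right) = 4900 + 1110 = 6010$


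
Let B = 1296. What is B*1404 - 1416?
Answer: 1818168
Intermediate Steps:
B*1404 - 1416 = 1296*1404 - 1416 = 1819584 - 1416 = 1818168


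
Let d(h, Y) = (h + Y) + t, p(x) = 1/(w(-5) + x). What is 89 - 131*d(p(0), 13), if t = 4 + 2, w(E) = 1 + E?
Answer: -9469/4 ≈ -2367.3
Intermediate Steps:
p(x) = 1/(-4 + x) (p(x) = 1/((1 - 5) + x) = 1/(-4 + x))
t = 6
d(h, Y) = 6 + Y + h (d(h, Y) = (h + Y) + 6 = (Y + h) + 6 = 6 + Y + h)
89 - 131*d(p(0), 13) = 89 - 131*(6 + 13 + 1/(-4 + 0)) = 89 - 131*(6 + 13 + 1/(-4)) = 89 - 131*(6 + 13 - ¼) = 89 - 131*75/4 = 89 - 9825/4 = -9469/4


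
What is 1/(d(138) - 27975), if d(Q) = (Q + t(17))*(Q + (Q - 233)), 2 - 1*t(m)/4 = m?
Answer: -1/24621 ≈ -4.0616e-5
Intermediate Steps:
t(m) = 8 - 4*m
d(Q) = (-233 + 2*Q)*(-60 + Q) (d(Q) = (Q + (8 - 4*17))*(Q + (Q - 233)) = (Q + (8 - 68))*(Q + (-233 + Q)) = (Q - 60)*(-233 + 2*Q) = (-60 + Q)*(-233 + 2*Q) = (-233 + 2*Q)*(-60 + Q))
1/(d(138) - 27975) = 1/((13980 - 353*138 + 2*138²) - 27975) = 1/((13980 - 48714 + 2*19044) - 27975) = 1/((13980 - 48714 + 38088) - 27975) = 1/(3354 - 27975) = 1/(-24621) = -1/24621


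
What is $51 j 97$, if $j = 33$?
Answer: $163251$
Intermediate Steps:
$51 j 97 = 51 \cdot 33 \cdot 97 = 1683 \cdot 97 = 163251$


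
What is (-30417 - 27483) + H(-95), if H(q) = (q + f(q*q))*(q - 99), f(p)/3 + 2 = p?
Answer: -5290856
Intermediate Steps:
f(p) = -6 + 3*p
H(q) = (-99 + q)*(-6 + q + 3*q²) (H(q) = (q + (-6 + 3*(q*q)))*(q - 99) = (q + (-6 + 3*q²))*(-99 + q) = (-6 + q + 3*q²)*(-99 + q) = (-99 + q)*(-6 + q + 3*q²))
(-30417 - 27483) + H(-95) = (-30417 - 27483) + (594 - 296*(-95)² - 105*(-95) + 3*(-95)³) = -57900 + (594 - 296*9025 + 9975 + 3*(-857375)) = -57900 + (594 - 2671400 + 9975 - 2572125) = -57900 - 5232956 = -5290856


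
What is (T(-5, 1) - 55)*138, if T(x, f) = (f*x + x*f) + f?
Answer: -8832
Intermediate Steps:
T(x, f) = f + 2*f*x (T(x, f) = (f*x + f*x) + f = 2*f*x + f = f + 2*f*x)
(T(-5, 1) - 55)*138 = (1*(1 + 2*(-5)) - 55)*138 = (1*(1 - 10) - 55)*138 = (1*(-9) - 55)*138 = (-9 - 55)*138 = -64*138 = -8832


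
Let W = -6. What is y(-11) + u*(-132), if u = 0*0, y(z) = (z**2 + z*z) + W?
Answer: 236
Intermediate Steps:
y(z) = -6 + 2*z**2 (y(z) = (z**2 + z*z) - 6 = (z**2 + z**2) - 6 = 2*z**2 - 6 = -6 + 2*z**2)
u = 0
y(-11) + u*(-132) = (-6 + 2*(-11)**2) + 0*(-132) = (-6 + 2*121) + 0 = (-6 + 242) + 0 = 236 + 0 = 236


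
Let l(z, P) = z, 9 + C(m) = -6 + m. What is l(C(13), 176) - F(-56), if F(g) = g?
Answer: 54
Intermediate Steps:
C(m) = -15 + m (C(m) = -9 + (-6 + m) = -15 + m)
l(C(13), 176) - F(-56) = (-15 + 13) - 1*(-56) = -2 + 56 = 54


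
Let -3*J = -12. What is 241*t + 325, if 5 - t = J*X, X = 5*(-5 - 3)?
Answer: 40090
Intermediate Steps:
J = 4 (J = -⅓*(-12) = 4)
X = -40 (X = 5*(-8) = -40)
t = 165 (t = 5 - 4*(-40) = 5 - 1*(-160) = 5 + 160 = 165)
241*t + 325 = 241*165 + 325 = 39765 + 325 = 40090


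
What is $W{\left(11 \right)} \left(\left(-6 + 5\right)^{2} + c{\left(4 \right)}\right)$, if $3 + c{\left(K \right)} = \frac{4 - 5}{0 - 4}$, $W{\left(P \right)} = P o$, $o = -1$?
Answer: $\frac{77}{4} \approx 19.25$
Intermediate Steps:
$W{\left(P \right)} = - P$ ($W{\left(P \right)} = P \left(-1\right) = - P$)
$c{\left(K \right)} = - \frac{11}{4}$ ($c{\left(K \right)} = -3 + \frac{4 - 5}{0 - 4} = -3 - \frac{1}{-4} = -3 - - \frac{1}{4} = -3 + \frac{1}{4} = - \frac{11}{4}$)
$W{\left(11 \right)} \left(\left(-6 + 5\right)^{2} + c{\left(4 \right)}\right) = \left(-1\right) 11 \left(\left(-6 + 5\right)^{2} - \frac{11}{4}\right) = - 11 \left(\left(-1\right)^{2} - \frac{11}{4}\right) = - 11 \left(1 - \frac{11}{4}\right) = \left(-11\right) \left(- \frac{7}{4}\right) = \frac{77}{4}$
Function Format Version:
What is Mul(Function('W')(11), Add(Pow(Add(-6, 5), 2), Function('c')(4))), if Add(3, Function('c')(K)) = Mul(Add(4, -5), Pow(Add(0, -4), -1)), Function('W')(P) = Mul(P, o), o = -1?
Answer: Rational(77, 4) ≈ 19.250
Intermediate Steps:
Function('W')(P) = Mul(-1, P) (Function('W')(P) = Mul(P, -1) = Mul(-1, P))
Function('c')(K) = Rational(-11, 4) (Function('c')(K) = Add(-3, Mul(Add(4, -5), Pow(Add(0, -4), -1))) = Add(-3, Mul(-1, Pow(-4, -1))) = Add(-3, Mul(-1, Rational(-1, 4))) = Add(-3, Rational(1, 4)) = Rational(-11, 4))
Mul(Function('W')(11), Add(Pow(Add(-6, 5), 2), Function('c')(4))) = Mul(Mul(-1, 11), Add(Pow(Add(-6, 5), 2), Rational(-11, 4))) = Mul(-11, Add(Pow(-1, 2), Rational(-11, 4))) = Mul(-11, Add(1, Rational(-11, 4))) = Mul(-11, Rational(-7, 4)) = Rational(77, 4)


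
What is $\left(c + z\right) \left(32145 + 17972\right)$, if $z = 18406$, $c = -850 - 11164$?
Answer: $320347864$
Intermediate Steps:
$c = -12014$
$\left(c + z\right) \left(32145 + 17972\right) = \left(-12014 + 18406\right) \left(32145 + 17972\right) = 6392 \cdot 50117 = 320347864$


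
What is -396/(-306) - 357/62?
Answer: -4705/1054 ≈ -4.4639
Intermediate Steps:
-396/(-306) - 357/62 = -396*(-1/306) - 357*1/62 = 22/17 - 357/62 = -4705/1054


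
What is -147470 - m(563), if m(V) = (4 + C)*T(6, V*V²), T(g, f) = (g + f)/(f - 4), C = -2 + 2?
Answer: -26317257800422/178453543 ≈ -1.4747e+5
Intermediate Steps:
C = 0
T(g, f) = (f + g)/(-4 + f)
m(V) = 4*(6 + V³)/(-4 + V³) (m(V) = (4 + 0)*((V*V² + 6)/(-4 + V*V²)) = 4*((V³ + 6)/(-4 + V³)) = 4*((6 + V³)/(-4 + V³)) = 4*(6 + V³)/(-4 + V³))
-147470 - m(563) = -147470 - 4*(6 + 563³)/(-4 + 563³) = -147470 - 4*(6 + 178453547)/(-4 + 178453547) = -147470 - 4*178453553/178453543 = -147470 - 1*713814212/178453543 = -147470 - 713814212/178453543 = -26317257800422/178453543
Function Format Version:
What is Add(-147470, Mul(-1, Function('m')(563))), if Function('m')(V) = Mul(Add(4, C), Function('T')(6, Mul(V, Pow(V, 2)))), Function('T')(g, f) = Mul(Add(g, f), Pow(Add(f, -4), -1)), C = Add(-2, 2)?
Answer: Rational(-26317257800422, 178453543) ≈ -1.4747e+5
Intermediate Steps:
C = 0
Function('T')(g, f) = Mul(Pow(Add(-4, f), -1), Add(f, g)) (Function('T')(g, f) = Mul(Add(f, g), Pow(Add(-4, f), -1)) = Mul(Pow(Add(-4, f), -1), Add(f, g)))
Function('m')(V) = Mul(4, Pow(Add(-4, Pow(V, 3)), -1), Add(6, Pow(V, 3))) (Function('m')(V) = Mul(Add(4, 0), Mul(Pow(Add(-4, Mul(V, Pow(V, 2))), -1), Add(Mul(V, Pow(V, 2)), 6))) = Mul(4, Mul(Pow(Add(-4, Pow(V, 3)), -1), Add(Pow(V, 3), 6))) = Mul(4, Mul(Pow(Add(-4, Pow(V, 3)), -1), Add(6, Pow(V, 3)))) = Mul(4, Pow(Add(-4, Pow(V, 3)), -1), Add(6, Pow(V, 3))))
Add(-147470, Mul(-1, Function('m')(563))) = Add(-147470, Mul(-1, Mul(4, Pow(Add(-4, Pow(563, 3)), -1), Add(6, Pow(563, 3))))) = Add(-147470, Mul(-1, Mul(4, Pow(Add(-4, 178453547), -1), Add(6, 178453547)))) = Add(-147470, Mul(-1, Mul(4, Pow(178453543, -1), 178453553))) = Add(-147470, Mul(-1, Mul(4, Rational(1, 178453543), 178453553))) = Add(-147470, Mul(-1, Rational(713814212, 178453543))) = Add(-147470, Rational(-713814212, 178453543)) = Rational(-26317257800422, 178453543)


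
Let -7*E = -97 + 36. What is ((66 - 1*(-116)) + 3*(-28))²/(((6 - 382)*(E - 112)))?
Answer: 16807/67962 ≈ 0.24730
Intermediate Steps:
E = 61/7 (E = -(-97 + 36)/7 = -⅐*(-61) = 61/7 ≈ 8.7143)
((66 - 1*(-116)) + 3*(-28))²/(((6 - 382)*(E - 112))) = ((66 - 1*(-116)) + 3*(-28))²/(((6 - 382)*(61/7 - 112))) = ((66 + 116) - 84)²/((-376*(-723/7))) = (182 - 84)²/(271848/7) = 98²*(7/271848) = 9604*(7/271848) = 16807/67962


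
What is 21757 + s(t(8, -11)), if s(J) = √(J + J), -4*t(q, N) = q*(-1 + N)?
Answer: 21757 + 4*√3 ≈ 21764.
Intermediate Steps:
t(q, N) = -q*(-1 + N)/4
s(J) = √2*√J (s(J) = √(2*J) = √2*√J)
21757 + s(t(8, -11)) = 21757 + √2*√((¼)*8*(1 - 1*(-11))) = 21757 + √2*√((¼)*8*(1 + 11)) = 21757 + √2*√((¼)*8*12) = 21757 + √2*√24 = 21757 + √2*(2*√6) = 21757 + 4*√3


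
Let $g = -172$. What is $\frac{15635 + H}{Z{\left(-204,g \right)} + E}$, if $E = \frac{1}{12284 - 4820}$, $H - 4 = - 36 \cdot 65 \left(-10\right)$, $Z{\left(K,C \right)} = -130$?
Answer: $- \frac{41626728}{138617} \approx -300.3$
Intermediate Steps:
$H = 23404$ ($H = 4 - 36 \cdot 65 \left(-10\right) = 4 - -23400 = 4 + 23400 = 23404$)
$E = \frac{1}{7464} \approx 0.00013398$
$\frac{15635 + H}{Z{\left(-204,g \right)} + E} = \frac{15635 + 23404}{-130 + \frac{1}{7464}} = \frac{39039}{- \frac{970319}{7464}} = 39039 \left(- \frac{7464}{970319}\right) = - \frac{41626728}{138617}$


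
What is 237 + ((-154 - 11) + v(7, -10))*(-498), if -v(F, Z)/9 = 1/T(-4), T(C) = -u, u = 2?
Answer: 80166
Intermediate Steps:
T(C) = -2 (T(C) = -1*2 = -2)
v(F, Z) = 9/2 (v(F, Z) = -9/(-2) = -9*(-½) = 9/2)
237 + ((-154 - 11) + v(7, -10))*(-498) = 237 + ((-154 - 11) + 9/2)*(-498) = 237 + (-165 + 9/2)*(-498) = 237 - 321/2*(-498) = 237 + 79929 = 80166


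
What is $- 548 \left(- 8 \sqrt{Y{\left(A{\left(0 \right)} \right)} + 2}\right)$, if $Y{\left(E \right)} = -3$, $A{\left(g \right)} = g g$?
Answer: $4384 i \approx 4384.0 i$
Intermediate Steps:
$A{\left(g \right)} = g^{2}$
$- 548 \left(- 8 \sqrt{Y{\left(A{\left(0 \right)} \right)} + 2}\right) = - 548 \left(- 8 \sqrt{-3 + 2}\right) = - 548 \left(- 8 \sqrt{-1}\right) = - 548 \left(- 8 i\right) = 4384 i$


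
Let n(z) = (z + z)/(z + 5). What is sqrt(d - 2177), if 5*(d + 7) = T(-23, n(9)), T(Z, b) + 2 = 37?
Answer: I*sqrt(2177) ≈ 46.658*I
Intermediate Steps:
n(z) = 2*z/(5 + z) (n(z) = (2*z)/(5 + z) = 2*z/(5 + z))
T(Z, b) = 35 (T(Z, b) = -2 + 37 = 35)
d = 0 (d = -7 + (1/5)*35 = -7 + 7 = 0)
sqrt(d - 2177) = sqrt(0 - 2177) = sqrt(-2177) = I*sqrt(2177)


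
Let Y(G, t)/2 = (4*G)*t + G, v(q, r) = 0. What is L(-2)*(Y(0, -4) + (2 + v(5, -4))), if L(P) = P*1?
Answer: -4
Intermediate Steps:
L(P) = P
Y(G, t) = 2*G + 8*G*t (Y(G, t) = 2*((4*G)*t + G) = 2*(4*G*t + G) = 2*(G + 4*G*t) = 2*G + 8*G*t)
L(-2)*(Y(0, -4) + (2 + v(5, -4))) = -2*(2*0*(1 + 4*(-4)) + (2 + 0)) = -2*(2*0*(1 - 16) + 2) = -2*(2*0*(-15) + 2) = -2*(0 + 2) = -2*2 = -4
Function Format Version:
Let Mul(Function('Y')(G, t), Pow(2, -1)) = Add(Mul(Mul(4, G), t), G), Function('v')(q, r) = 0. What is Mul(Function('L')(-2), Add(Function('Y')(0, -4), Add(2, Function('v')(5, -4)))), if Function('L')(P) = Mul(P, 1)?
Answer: -4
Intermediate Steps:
Function('L')(P) = P
Function('Y')(G, t) = Add(Mul(2, G), Mul(8, G, t)) (Function('Y')(G, t) = Mul(2, Add(Mul(Mul(4, G), t), G)) = Mul(2, Add(Mul(4, G, t), G)) = Mul(2, Add(G, Mul(4, G, t))) = Add(Mul(2, G), Mul(8, G, t)))
Mul(Function('L')(-2), Add(Function('Y')(0, -4), Add(2, Function('v')(5, -4)))) = Mul(-2, Add(Mul(2, 0, Add(1, Mul(4, -4))), Add(2, 0))) = Mul(-2, Add(Mul(2, 0, Add(1, -16)), 2)) = Mul(-2, Add(Mul(2, 0, -15), 2)) = Mul(-2, Add(0, 2)) = Mul(-2, 2) = -4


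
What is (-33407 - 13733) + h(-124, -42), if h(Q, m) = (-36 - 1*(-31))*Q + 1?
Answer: -46519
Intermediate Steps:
h(Q, m) = 1 - 5*Q (h(Q, m) = (-36 + 31)*Q + 1 = -5*Q + 1 = 1 - 5*Q)
(-33407 - 13733) + h(-124, -42) = (-33407 - 13733) + (1 - 5*(-124)) = -47140 + (1 + 620) = -47140 + 621 = -46519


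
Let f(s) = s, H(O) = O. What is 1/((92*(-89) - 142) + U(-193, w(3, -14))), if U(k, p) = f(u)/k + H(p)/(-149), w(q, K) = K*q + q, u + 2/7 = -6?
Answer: -201299/1676761425 ≈ -0.00012005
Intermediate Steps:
u = -44/7 (u = -2/7 - 6 = -44/7 ≈ -6.2857)
w(q, K) = q + K*q
U(k, p) = -44/(7*k) - p/149 (U(k, p) = -44/(7*k) + p/(-149) = -44/(7*k) + p*(-1/149) = -44/(7*k) - p/149)
1/((92*(-89) - 142) + U(-193, w(3, -14))) = 1/((92*(-89) - 142) + (-44/7/(-193) - 3*(1 - 14)/149)) = 1/((-8188 - 142) + (-44/7*(-1/193) - 3*(-13)/149)) = 1/(-8330 + (44/1351 - 1/149*(-39))) = 1/(-8330 + (44/1351 + 39/149)) = 1/(-8330 + 59245/201299) = 1/(-1676761425/201299) = -201299/1676761425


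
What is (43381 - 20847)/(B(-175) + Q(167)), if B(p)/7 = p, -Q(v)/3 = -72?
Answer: -22534/1009 ≈ -22.333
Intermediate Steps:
Q(v) = 216 (Q(v) = -3*(-72) = 216)
B(p) = 7*p
(43381 - 20847)/(B(-175) + Q(167)) = (43381 - 20847)/(7*(-175) + 216) = 22534/(-1225 + 216) = 22534/(-1009) = 22534*(-1/1009) = -22534/1009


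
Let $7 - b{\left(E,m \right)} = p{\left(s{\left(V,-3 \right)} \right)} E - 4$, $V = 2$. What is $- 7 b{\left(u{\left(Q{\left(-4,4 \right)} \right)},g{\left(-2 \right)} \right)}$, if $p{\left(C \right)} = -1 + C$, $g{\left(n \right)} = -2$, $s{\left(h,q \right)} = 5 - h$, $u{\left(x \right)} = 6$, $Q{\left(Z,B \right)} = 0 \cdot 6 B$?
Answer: $7$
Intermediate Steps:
$Q{\left(Z,B \right)} = 0$ ($Q{\left(Z,B \right)} = 0 B = 0$)
$b{\left(E,m \right)} = 11 - 2 E$ ($b{\left(E,m \right)} = 7 - \left(\left(-1 + \left(5 - 2\right)\right) E - 4\right) = 7 - \left(\left(-1 + 3\right) E - 4\right) = 7 - \left(2 E - 4\right) = 7 - \left(-4 + 2 E\right) = 11 - 2 E$)
$- 7 b{\left(u{\left(Q{\left(-4,4 \right)} \right)},g{\left(-2 \right)} \right)} = - 7 \left(11 - 12\right) = \left(-7\right) \left(-1\right) = 7$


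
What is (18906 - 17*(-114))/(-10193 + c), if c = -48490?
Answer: -6948/19561 ≈ -0.35520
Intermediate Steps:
(18906 - 17*(-114))/(-10193 + c) = (18906 - 17*(-114))/(-10193 - 48490) = (18906 + 1938)/(-58683) = 20844*(-1/58683) = -6948/19561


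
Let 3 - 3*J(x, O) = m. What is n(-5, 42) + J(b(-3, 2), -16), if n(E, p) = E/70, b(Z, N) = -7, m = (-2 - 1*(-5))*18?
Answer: -239/14 ≈ -17.071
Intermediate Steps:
m = 54 (m = (-2 + 5)*18 = 3*18 = 54)
J(x, O) = -17 (J(x, O) = 1 - ⅓*54 = 1 - 18 = -17)
n(E, p) = E/70 (n(E, p) = E*(1/70) = E/70)
n(-5, 42) + J(b(-3, 2), -16) = (1/70)*(-5) - 17 = -1/14 - 17 = -239/14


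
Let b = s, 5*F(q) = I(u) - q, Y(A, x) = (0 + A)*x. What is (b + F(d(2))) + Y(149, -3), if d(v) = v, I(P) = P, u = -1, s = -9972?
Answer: -52098/5 ≈ -10420.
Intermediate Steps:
Y(A, x) = A*x
F(q) = -1/5 - q/5 (F(q) = (-1 - q)/5 = -1/5 - q/5)
b = -9972
(b + F(d(2))) + Y(149, -3) = (-9972 + (-1/5 - 1/5*2)) + 149*(-3) = (-9972 + (-1/5 - 2/5)) - 447 = (-9972 - 3/5) - 447 = -49863/5 - 447 = -52098/5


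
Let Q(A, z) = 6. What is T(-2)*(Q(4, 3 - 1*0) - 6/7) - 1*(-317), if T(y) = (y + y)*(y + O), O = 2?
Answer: 317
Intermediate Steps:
T(y) = 2*y*(2 + y) (T(y) = (y + y)*(y + 2) = (2*y)*(2 + y) = 2*y*(2 + y))
T(-2)*(Q(4, 3 - 1*0) - 6/7) - 1*(-317) = (2*(-2)*(2 - 2))*(6 - 6/7) - 1*(-317) = (2*(-2)*0)*(6 - 6*1/7) + 317 = 0*(6 - 6/7) + 317 = 0*(36/7) + 317 = 0 + 317 = 317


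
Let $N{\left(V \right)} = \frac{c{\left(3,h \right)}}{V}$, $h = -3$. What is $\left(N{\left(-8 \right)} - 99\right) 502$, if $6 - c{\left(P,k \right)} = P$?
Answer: $- \frac{199545}{4} \approx -49886.0$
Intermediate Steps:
$c{\left(P,k \right)} = 6 - P$
$N{\left(V \right)} = \frac{3}{V}$ ($N{\left(V \right)} = \frac{6 - 3}{V} = \frac{3}{V}$)
$\left(N{\left(-8 \right)} - 99\right) 502 = \left(\frac{3}{-8} - 99\right) 502 = \left(3 \left(- \frac{1}{8}\right) - 99\right) 502 = \left(- \frac{3}{8} - 99\right) 502 = \left(- \frac{795}{8}\right) 502 = - \frac{199545}{4}$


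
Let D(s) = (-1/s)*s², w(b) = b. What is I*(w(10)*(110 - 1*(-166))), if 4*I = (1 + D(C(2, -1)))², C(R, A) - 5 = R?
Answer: 24840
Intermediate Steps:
C(R, A) = 5 + R
D(s) = -s
I = 9 (I = (1 - (5 + 2))²/4 = (1 - 1*7)²/4 = (1 - 7)²/4 = (¼)*(-6)² = (¼)*36 = 9)
I*(w(10)*(110 - 1*(-166))) = 9*(10*(110 - 1*(-166))) = 9*(10*(110 + 166)) = 9*(10*276) = 9*2760 = 24840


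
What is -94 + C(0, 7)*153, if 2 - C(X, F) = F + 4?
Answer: -1471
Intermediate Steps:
C(X, F) = -2 - F (C(X, F) = 2 - (F + 4) = 2 - (4 + F) = 2 + (-4 - F) = -2 - F)
-94 + C(0, 7)*153 = -94 + (-2 - 1*7)*153 = -94 + (-2 - 7)*153 = -94 - 9*153 = -94 - 1377 = -1471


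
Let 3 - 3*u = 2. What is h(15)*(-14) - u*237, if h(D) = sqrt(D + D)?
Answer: -79 - 14*sqrt(30) ≈ -155.68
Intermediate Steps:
u = 1/3 (u = 1 - 1/3*2 = 1 - 2/3 = 1/3 ≈ 0.33333)
h(D) = sqrt(2)*sqrt(D) (h(D) = sqrt(2*D) = sqrt(2)*sqrt(D))
h(15)*(-14) - u*237 = (sqrt(2)*sqrt(15))*(-14) - 237/3 = sqrt(30)*(-14) - 1*79 = -14*sqrt(30) - 79 = -79 - 14*sqrt(30)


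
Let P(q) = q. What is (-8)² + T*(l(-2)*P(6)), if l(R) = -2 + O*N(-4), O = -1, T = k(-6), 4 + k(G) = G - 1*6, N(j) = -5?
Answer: -224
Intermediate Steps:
k(G) = -10 + G (k(G) = -4 + (G - 1*6) = -4 + (G - 6) = -4 + (-6 + G) = -10 + G)
T = -16 (T = -10 - 6 = -16)
l(R) = 3 (l(R) = -2 - 1*(-5) = -2 + 5 = 3)
(-8)² + T*(l(-2)*P(6)) = (-8)² - 48*6 = 64 - 16*18 = 64 - 288 = -224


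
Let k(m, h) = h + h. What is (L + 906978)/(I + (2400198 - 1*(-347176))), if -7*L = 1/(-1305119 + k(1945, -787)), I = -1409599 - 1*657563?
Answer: 8295992626279/6221797812412 ≈ 1.3334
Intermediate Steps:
k(m, h) = 2*h
I = -2067162 (I = -1409599 - 657563 = -2067162)
L = 1/9146851 (L = -1/(7*(-1305119 + 2*(-787))) = -1/(7*(-1305119 - 1574)) = -⅐/(-1306693) = -⅐*(-1/1306693) = 1/9146851 ≈ 1.0933e-7)
(L + 906978)/(I + (2400198 - 1*(-347176))) = (1/9146851 + 906978)/(-2067162 + (2400198 - 1*(-347176))) = 8295992626279/(9146851*(-2067162 + (2400198 + 347176))) = 8295992626279/(9146851*(-2067162 + 2747374)) = (8295992626279/9146851)/680212 = (8295992626279/9146851)*(1/680212) = 8295992626279/6221797812412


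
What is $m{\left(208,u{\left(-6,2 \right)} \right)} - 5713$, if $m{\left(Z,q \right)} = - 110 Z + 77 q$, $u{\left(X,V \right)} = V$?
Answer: $-28439$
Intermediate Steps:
$m{\left(208,u{\left(-6,2 \right)} \right)} - 5713 = \left(\left(-110\right) 208 + 77 \cdot 2\right) - 5713 = \left(-22880 + 154\right) - 5713 = -22726 - 5713 = -28439$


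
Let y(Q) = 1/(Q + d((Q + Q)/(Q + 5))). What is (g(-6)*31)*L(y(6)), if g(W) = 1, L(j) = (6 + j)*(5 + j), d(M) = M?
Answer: 5954449/6084 ≈ 978.71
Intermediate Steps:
y(Q) = 1/(Q + 2*Q/(5 + Q)) (y(Q) = 1/(Q + (Q + Q)/(Q + 5)) = 1/(Q + (2*Q)/(5 + Q)) = 1/(Q + 2*Q/(5 + Q)))
L(j) = (5 + j)*(6 + j)
(g(-6)*31)*L(y(6)) = (1*31)*(30 + ((5 + 6)/(6*(7 + 6)))² + 11*((5 + 6)/(6*(7 + 6)))) = 31*(30 + ((⅙)*11/13)² + 11*((⅙)*11/13)) = 31*(30 + ((⅙)*(1/13)*11)² + 11*((⅙)*(1/13)*11)) = 31*(30 + (11/78)² + 11*(11/78)) = 31*(30 + 121/6084 + 121/78) = 31*(192079/6084) = 5954449/6084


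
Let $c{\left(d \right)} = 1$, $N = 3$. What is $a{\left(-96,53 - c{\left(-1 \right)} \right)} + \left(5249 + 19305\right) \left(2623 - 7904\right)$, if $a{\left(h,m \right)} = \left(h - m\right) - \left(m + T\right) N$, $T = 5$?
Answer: $-129669993$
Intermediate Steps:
$a{\left(h,m \right)} = -15 + h - 4 m$ ($a{\left(h,m \right)} = \left(h - m\right) - \left(m + 5\right) 3 = \left(h - m\right) - \left(5 + m\right) 3 = \left(h - m\right) - \left(15 + 3 m\right) = -15 + h - 4 m$)
$a{\left(-96,53 - c{\left(-1 \right)} \right)} + \left(5249 + 19305\right) \left(2623 - 7904\right) = \left(-15 - 96 - 4 \left(53 - 1\right)\right) + \left(5249 + 19305\right) \left(2623 - 7904\right) = \left(-15 - 96 - 4 \left(53 - 1\right)\right) + 24554 \left(-5281\right) = \left(-15 - 96 - 208\right) - 129669674 = -319 - 129669674 = -129669993$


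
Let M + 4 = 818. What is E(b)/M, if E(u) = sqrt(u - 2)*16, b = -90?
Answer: 16*I*sqrt(23)/407 ≈ 0.18853*I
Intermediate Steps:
M = 814 (M = -4 + 818 = 814)
E(u) = 16*sqrt(-2 + u) (E(u) = sqrt(-2 + u)*16 = 16*sqrt(-2 + u))
E(b)/M = (16*sqrt(-2 - 90))/814 = (16*sqrt(-92))*(1/814) = (16*(2*I*sqrt(23)))*(1/814) = (32*I*sqrt(23))*(1/814) = 16*I*sqrt(23)/407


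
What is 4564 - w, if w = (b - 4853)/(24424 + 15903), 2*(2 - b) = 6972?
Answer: 26294395/5761 ≈ 4564.2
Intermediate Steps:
b = -3484 (b = 2 - 1/2*6972 = 2 - 3486 = -3484)
w = -1191/5761 (w = (-3484 - 4853)/(24424 + 15903) = -8337/40327 = -8337*1/40327 = -1191/5761 ≈ -0.20673)
4564 - w = 4564 - 1*(-1191/5761) = 4564 + 1191/5761 = 26294395/5761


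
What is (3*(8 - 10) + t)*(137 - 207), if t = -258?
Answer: 18480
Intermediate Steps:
(3*(8 - 10) + t)*(137 - 207) = (3*(8 - 10) - 258)*(137 - 207) = (3*(-2) - 258)*(-70) = (-6 - 258)*(-70) = -264*(-70) = 18480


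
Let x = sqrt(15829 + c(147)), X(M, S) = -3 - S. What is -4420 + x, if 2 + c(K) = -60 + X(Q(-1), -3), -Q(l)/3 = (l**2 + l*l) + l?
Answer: -4420 + sqrt(15767) ≈ -4294.4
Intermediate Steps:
Q(l) = -6*l**2 - 3*l (Q(l) = -3*((l**2 + l*l) + l) = -3*((l**2 + l**2) + l) = -3*(2*l**2 + l) = -3*(l + 2*l**2) = -6*l**2 - 3*l)
c(K) = -62 (c(K) = -2 + (-60 + (-3 - 1*(-3))) = -2 + (-60 + (-3 + 3)) = -2 + (-60 + 0) = -2 - 60 = -62)
x = sqrt(15767) (x = sqrt(15829 - 62) = sqrt(15767) ≈ 125.57)
-4420 + x = -4420 + sqrt(15767)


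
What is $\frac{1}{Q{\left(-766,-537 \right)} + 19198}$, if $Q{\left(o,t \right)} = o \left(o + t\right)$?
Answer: $\frac{1}{1017296} \approx 9.83 \cdot 10^{-7}$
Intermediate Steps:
$\frac{1}{Q{\left(-766,-537 \right)} + 19198} = \frac{1}{- 766 \left(-766 - 537\right) + 19198} = \frac{1}{\left(-766\right) \left(-1303\right) + 19198} = \frac{1}{998098 + 19198} = \frac{1}{1017296}$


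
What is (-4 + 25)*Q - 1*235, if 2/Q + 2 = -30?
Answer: -3781/16 ≈ -236.31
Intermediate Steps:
Q = -1/16 (Q = 2/(-2 - 30) = 2/(-32) = 2*(-1/32) = -1/16 ≈ -0.062500)
(-4 + 25)*Q - 1*235 = (-4 + 25)*(-1/16) - 1*235 = 21*(-1/16) - 235 = -21/16 - 235 = -3781/16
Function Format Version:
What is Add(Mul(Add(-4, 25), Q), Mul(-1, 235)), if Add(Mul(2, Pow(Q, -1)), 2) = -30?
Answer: Rational(-3781, 16) ≈ -236.31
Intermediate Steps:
Q = Rational(-1, 16) (Q = Mul(2, Pow(Add(-2, -30), -1)) = Mul(2, Pow(-32, -1)) = Mul(2, Rational(-1, 32)) = Rational(-1, 16) ≈ -0.062500)
Add(Mul(Add(-4, 25), Q), Mul(-1, 235)) = Add(Mul(Add(-4, 25), Rational(-1, 16)), Mul(-1, 235)) = Add(Mul(21, Rational(-1, 16)), -235) = Add(Rational(-21, 16), -235) = Rational(-3781, 16)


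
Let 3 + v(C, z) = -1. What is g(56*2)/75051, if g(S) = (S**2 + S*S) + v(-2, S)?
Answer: 25084/75051 ≈ 0.33423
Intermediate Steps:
v(C, z) = -4 (v(C, z) = -3 - 1 = -4)
g(S) = -4 + 2*S**2 (g(S) = (S**2 + S*S) - 4 = (S**2 + S**2) - 4 = 2*S**2 - 4 = -4 + 2*S**2)
g(56*2)/75051 = (-4 + 2*(56*2)**2)/75051 = (-4 + 2*112**2)*(1/75051) = (-4 + 2*12544)*(1/75051) = (-4 + 25088)*(1/75051) = 25084*(1/75051) = 25084/75051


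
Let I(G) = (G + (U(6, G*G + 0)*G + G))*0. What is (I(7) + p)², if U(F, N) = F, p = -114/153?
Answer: 1444/2601 ≈ 0.55517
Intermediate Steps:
p = -38/51 (p = -114*1/153 = -38/51 ≈ -0.74510)
I(G) = 0 (I(G) = (G + (6*G + G))*0 = (G + 7*G)*0 = (8*G)*0 = 0)
(I(7) + p)² = (0 - 38/51)² = (-38/51)² = 1444/2601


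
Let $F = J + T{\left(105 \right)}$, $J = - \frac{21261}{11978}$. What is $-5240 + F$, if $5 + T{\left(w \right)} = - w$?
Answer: $- \frac{64103561}{11978} \approx -5351.8$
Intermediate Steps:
$T{\left(w \right)} = -5 - w$
$J = - \frac{21261}{11978}$ ($J = \left(-21261\right) \frac{1}{11978} = - \frac{21261}{11978} \approx -1.775$)
$F = - \frac{1338841}{11978}$ ($F = - \frac{21261}{11978} - 110 = - \frac{1338841}{11978} \approx -111.78$)
$-5240 + F = -5240 - \frac{1338841}{11978} = - \frac{64103561}{11978}$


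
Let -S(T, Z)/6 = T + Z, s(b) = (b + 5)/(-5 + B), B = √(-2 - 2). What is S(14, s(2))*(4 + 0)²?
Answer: -35616/29 + 1344*I/29 ≈ -1228.1 + 46.345*I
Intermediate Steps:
B = 2*I (B = √(-4) = 2*I ≈ 2.0*I)
s(b) = (-5 - 2*I)*(5 + b)/29 (s(b) = (b + 5)/(-5 + 2*I) = ((-5 - 2*I)/29)*(5 + b) = (-5 - 2*I)*(5 + b)/29)
S(T, Z) = -6*T - 6*Z (S(T, Z) = -6*(T + Z) = -6*T - 6*Z)
S(14, s(2))*(4 + 0)² = (-6*14 - (-6)*(5 + 2)*(5 + 2*I)/29)*(4 + 0)² = (-84 - (-6)*7*(5 + 2*I)/29)*4² = (-84 - 6*(-35/29 - 14*I/29))*16 = (-84 + (210/29 + 84*I/29))*16 = (-2226/29 + 84*I/29)*16 = -35616/29 + 1344*I/29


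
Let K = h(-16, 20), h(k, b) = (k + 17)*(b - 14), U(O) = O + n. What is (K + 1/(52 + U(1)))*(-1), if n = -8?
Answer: -271/45 ≈ -6.0222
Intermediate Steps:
U(O) = -8 + O (U(O) = O - 8 = -8 + O)
h(k, b) = (-14 + b)*(17 + k) (h(k, b) = (17 + k)*(-14 + b) = (-14 + b)*(17 + k))
K = 6 (K = -238 - 14*(-16) + 17*20 + 20*(-16) = -238 + 224 + 340 - 320 = 6)
(K + 1/(52 + U(1)))*(-1) = (6 + 1/(52 + (-8 + 1)))*(-1) = (6 + 1/(52 - 7))*(-1) = (6 + 1/45)*(-1) = (271/45)*(-1) = -271/45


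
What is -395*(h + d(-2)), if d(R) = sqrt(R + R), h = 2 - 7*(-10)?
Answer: -28440 - 790*I ≈ -28440.0 - 790.0*I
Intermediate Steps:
h = 72 (h = 2 + 70 = 72)
d(R) = sqrt(2)*sqrt(R) (d(R) = sqrt(2*R) = sqrt(2)*sqrt(R))
-395*(h + d(-2)) = -395*(72 + sqrt(2)*sqrt(-2)) = -395*(72 + sqrt(2)*(I*sqrt(2))) = -395*(72 + 2*I) = -28440 - 790*I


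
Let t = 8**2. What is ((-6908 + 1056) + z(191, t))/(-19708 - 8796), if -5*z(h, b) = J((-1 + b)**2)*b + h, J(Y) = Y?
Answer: 283467/142520 ≈ 1.9890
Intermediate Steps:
t = 64
z(h, b) = -h/5 - b*(-1 + b)**2/5 (z(h, b) = -((-1 + b)**2*b + h)/5 = -(b*(-1 + b)**2 + h)/5 = -(h + b*(-1 + b)**2)/5 = -h/5 - b*(-1 + b)**2/5)
((-6908 + 1056) + z(191, t))/(-19708 - 8796) = ((-6908 + 1056) + (-1/5*191 - 1/5*64*(-1 + 64)**2))/(-19708 - 8796) = (-5852 + (-191/5 - 1/5*64*63**2))/(-28504) = (-5852 + (-191/5 - 1/5*64*3969))*(-1/28504) = (-5852 + (-191/5 - 254016/5))*(-1/28504) = (-5852 - 254207/5)*(-1/28504) = -283467/5*(-1/28504) = 283467/142520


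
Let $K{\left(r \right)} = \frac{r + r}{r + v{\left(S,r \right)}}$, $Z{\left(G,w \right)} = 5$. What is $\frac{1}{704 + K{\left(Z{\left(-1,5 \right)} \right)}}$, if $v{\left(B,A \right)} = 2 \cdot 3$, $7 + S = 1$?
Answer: $\frac{11}{7754} \approx 0.0014186$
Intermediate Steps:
$S = -6$ ($S = -7 + 1 = -6$)
$v{\left(B,A \right)} = 6$
$K{\left(r \right)} = \frac{2 r}{6 + r}$ ($K{\left(r \right)} = \frac{r + r}{r + 6} = \frac{2 r}{6 + r}$)
$\frac{1}{704 + K{\left(Z{\left(-1,5 \right)} \right)}} = \frac{1}{704 + 2 \cdot 5 \frac{1}{6 + 5}} = \frac{1}{704 + 2 \cdot 5 \cdot \frac{1}{11}} = \frac{1}{704 + \frac{10}{11}} = \frac{1}{\frac{7754}{11}} = \frac{11}{7754}$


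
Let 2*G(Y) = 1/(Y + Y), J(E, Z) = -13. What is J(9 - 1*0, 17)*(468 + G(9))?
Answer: -219037/36 ≈ -6084.4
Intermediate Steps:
G(Y) = 1/(4*Y) (G(Y) = 1/(2*(Y + Y)) = 1/(2*((2*Y))) = (1/(2*Y))/2 = 1/(4*Y))
J(9 - 1*0, 17)*(468 + G(9)) = -13*(468 + (1/4)/9) = -13*(468 + (1/4)*(1/9)) = -13*(468 + 1/36) = -13*16849/36 = -219037/36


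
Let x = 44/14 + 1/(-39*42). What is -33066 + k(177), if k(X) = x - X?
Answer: -54446887/1638 ≈ -33240.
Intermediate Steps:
x = 5147/1638 (x = 44*(1/14) - 1/39*1/42 = 22/7 - 1/1638 = 5147/1638 ≈ 3.1422)
k(X) = 5147/1638 - X
-33066 + k(177) = -33066 + (5147/1638 - 1*177) = -33066 + (5147/1638 - 177) = -33066 - 284779/1638 = -54446887/1638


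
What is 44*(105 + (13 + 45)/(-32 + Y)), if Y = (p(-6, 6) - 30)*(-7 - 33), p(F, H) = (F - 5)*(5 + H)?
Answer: 3469939/751 ≈ 4620.4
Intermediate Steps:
p(F, H) = (-5 + F)*(5 + H)
Y = 6040 (Y = ((-25 - 5*6 + 5*(-6) - 6*6) - 30)*(-7 - 33) = ((-25 - 30 - 30 - 36) - 30)*(-40) = (-121 - 30)*(-40) = -151*(-40) = 6040)
44*(105 + (13 + 45)/(-32 + Y)) = 44*(105 + (13 + 45)/(-32 + 6040)) = 44*(105 + 58/6008) = 44*(105 + 58*(1/6008)) = 44*(105 + 29/3004) = 44*(315449/3004) = 3469939/751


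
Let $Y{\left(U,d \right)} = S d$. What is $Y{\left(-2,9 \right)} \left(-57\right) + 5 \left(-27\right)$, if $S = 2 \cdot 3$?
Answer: $-3213$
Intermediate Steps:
$S = 6$
$Y{\left(U,d \right)} = 6 d$
$Y{\left(-2,9 \right)} \left(-57\right) + 5 \left(-27\right) = 6 \cdot 9 \left(-57\right) + 5 \left(-27\right) = 54 \left(-57\right) - 135 = -3078 - 135 = -3213$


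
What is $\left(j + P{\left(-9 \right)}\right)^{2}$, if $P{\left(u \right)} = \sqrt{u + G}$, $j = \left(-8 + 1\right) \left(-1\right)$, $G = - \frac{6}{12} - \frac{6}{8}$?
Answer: $\frac{\left(14 + i \sqrt{41}\right)^{2}}{4} \approx 38.75 + 44.822 i$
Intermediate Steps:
$G = - \frac{5}{4}$ ($G = \left(-6\right) \frac{1}{12} - \frac{3}{4} = - \frac{1}{2} - \frac{3}{4} = - \frac{5}{4} \approx -1.25$)
$j = 7$ ($j = \left(-7\right) \left(-1\right) = 7$)
$P{\left(u \right)} = \sqrt{- \frac{5}{4} + u}$ ($P{\left(u \right)} = \sqrt{u - \frac{5}{4}} = \sqrt{- \frac{5}{4} + u}$)
$\left(j + P{\left(-9 \right)}\right)^{2} = \left(7 + \frac{\sqrt{-5 + 4 \left(-9\right)}}{2}\right)^{2} = \left(7 + \frac{\sqrt{-5 - 36}}{2}\right)^{2} = \left(7 + \frac{\sqrt{-41}}{2}\right)^{2} = \left(7 + \frac{i \sqrt{41}}{2}\right)^{2}$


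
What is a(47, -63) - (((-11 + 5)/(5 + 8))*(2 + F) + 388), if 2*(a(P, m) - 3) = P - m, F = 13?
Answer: -4200/13 ≈ -323.08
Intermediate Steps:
a(P, m) = 3 + P/2 - m/2 (a(P, m) = 3 + (P - m)/2 = 3 + (P/2 - m/2) = 3 + P/2 - m/2)
a(47, -63) - (((-11 + 5)/(5 + 8))*(2 + F) + 388) = (3 + (½)*47 - ½*(-63)) - (((-11 + 5)/(5 + 8))*(2 + 13) + 388) = (3 + 47/2 + 63/2) - (-6/13*15 + 388) = 58 - (-6*1/13*15 + 388) = 58 - (-6/13*15 + 388) = 58 - (-90/13 + 388) = 58 - 1*4954/13 = 58 - 4954/13 = -4200/13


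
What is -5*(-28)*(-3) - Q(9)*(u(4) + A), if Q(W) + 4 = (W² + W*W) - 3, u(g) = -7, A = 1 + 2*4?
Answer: -730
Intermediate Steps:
A = 9 (A = 1 + 8 = 9)
Q(W) = -7 + 2*W² (Q(W) = -4 + ((W² + W*W) - 3) = -4 + ((W² + W²) - 3) = -4 + (2*W² - 3) = -4 + (-3 + 2*W²) = -7 + 2*W²)
-5*(-28)*(-3) - Q(9)*(u(4) + A) = -5*(-28)*(-3) - (-7 + 2*9²)*(-7 + 9) = 140*(-3) - (-7 + 2*81)*2 = -420 - (-7 + 162)*2 = -420 - 155*2 = -420 - 1*310 = -420 - 310 = -730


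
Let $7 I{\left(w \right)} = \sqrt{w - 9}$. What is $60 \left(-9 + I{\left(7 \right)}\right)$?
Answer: $-540 + \frac{60 i \sqrt{2}}{7} \approx -540.0 + 12.122 i$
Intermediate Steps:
$I{\left(w \right)} = \frac{\sqrt{-9 + w}}{7}$ ($I{\left(w \right)} = \frac{\sqrt{w - 9}}{7} = \frac{\sqrt{-9 + w}}{7}$)
$60 \left(-9 + I{\left(7 \right)}\right) = 60 \left(-9 + \frac{\sqrt{-9 + 7}}{7}\right) = 60 \left(-9 + \frac{\sqrt{-2}}{7}\right) = 60 \left(-9 + \frac{i \sqrt{2}}{7}\right) = -540 + \frac{60 i \sqrt{2}}{7}$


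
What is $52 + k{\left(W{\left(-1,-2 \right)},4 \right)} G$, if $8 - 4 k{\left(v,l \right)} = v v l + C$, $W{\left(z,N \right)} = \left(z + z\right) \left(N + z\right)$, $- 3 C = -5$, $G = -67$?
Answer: $\frac{28295}{12} \approx 2357.9$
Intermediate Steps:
$C = \frac{5}{3}$ ($C = \left(- \frac{1}{3}\right) \left(-5\right) = \frac{5}{3} \approx 1.6667$)
$W{\left(z,N \right)} = 2 z \left(N + z\right)$
$k{\left(v,l \right)} = \frac{19}{12} - \frac{l v^{2}}{4}$ ($k{\left(v,l \right)} = 2 - \frac{v v l + \frac{5}{3}}{4} = 2 - \frac{v^{2} l + \frac{5}{3}}{4} = 2 - \frac{l v^{2} + \frac{5}{3}}{4} = 2 - \frac{\frac{5}{3} + l v^{2}}{4} = 2 - \left(\frac{5}{12} + \frac{l v^{2}}{4}\right) = \frac{19}{12} - \frac{l v^{2}}{4}$)
$52 + k{\left(W{\left(-1,-2 \right)},4 \right)} G = 52 + \left(\frac{19}{12} - 1 \left(2 \left(-1\right) \left(-2 - 1\right)\right)^{2}\right) \left(-67\right) = 52 + \left(\frac{19}{12} - 1 \left(2 \left(-1\right) \left(-3\right)\right)^{2}\right) \left(-67\right) = 52 + \left(\frac{19}{12} - 1 \cdot 6^{2}\right) \left(-67\right) = 52 + \left(\frac{19}{12} - 1 \cdot 36\right) \left(-67\right) = 52 + \left(\frac{19}{12} - 36\right) \left(-67\right) = 52 - - \frac{27671}{12} = 52 + \frac{27671}{12} = \frac{28295}{12}$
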